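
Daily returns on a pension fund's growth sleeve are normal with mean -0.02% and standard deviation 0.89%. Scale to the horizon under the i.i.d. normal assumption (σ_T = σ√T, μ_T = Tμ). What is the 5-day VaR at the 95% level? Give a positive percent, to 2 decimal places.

At 95%, z = 1.645.
σ_{5d} = 0.89% × √5 = 1.990%; μ_{5d} = 5 × -0.02% = -0.100%.
VaR = −(-0.100%) + 1.645 × 1.990% = 3.374%.

3.37%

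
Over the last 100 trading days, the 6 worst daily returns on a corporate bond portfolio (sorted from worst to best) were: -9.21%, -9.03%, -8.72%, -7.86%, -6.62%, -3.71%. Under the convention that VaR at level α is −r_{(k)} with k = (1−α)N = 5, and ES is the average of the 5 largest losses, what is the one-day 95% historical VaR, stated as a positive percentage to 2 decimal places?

k = 5; the 5th lowest return is -6.62%, so VaR = 6.62%.

6.62%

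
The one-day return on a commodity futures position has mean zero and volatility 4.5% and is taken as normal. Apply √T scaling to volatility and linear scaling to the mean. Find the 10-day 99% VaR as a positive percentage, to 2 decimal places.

33.10%

At 99%, z = 2.326.
σ_{10d} = 4.5% × √10 = 14.230%.
VaR = 2.326 × 14.230% = 33.099%.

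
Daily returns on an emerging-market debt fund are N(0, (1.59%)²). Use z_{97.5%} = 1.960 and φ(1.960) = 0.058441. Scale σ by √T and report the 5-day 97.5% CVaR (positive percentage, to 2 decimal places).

σ_{5d} = 1.59% × √5 = 3.555%.
ES multiplier = φ(z)/(1−α) = 0.058441/0.025 = 2.338.
ES = 3.555% × 2.338 = 8.312%.

8.31%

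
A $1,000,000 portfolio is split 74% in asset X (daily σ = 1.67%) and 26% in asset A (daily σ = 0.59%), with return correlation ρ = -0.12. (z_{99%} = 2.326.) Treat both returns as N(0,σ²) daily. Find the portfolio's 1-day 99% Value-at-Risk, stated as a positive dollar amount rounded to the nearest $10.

$28,540

σ_p² = 0.74²·1.67² + 0.26²·0.59² + 2·-0.12·0.74·0.26·1.67·0.59 = 1.5052 (%²).
σ_p = √1.5052 = 1.227%.
VaR = 2.326 × 1.227% = 2.854%; on $1,000,000 that is $28,540.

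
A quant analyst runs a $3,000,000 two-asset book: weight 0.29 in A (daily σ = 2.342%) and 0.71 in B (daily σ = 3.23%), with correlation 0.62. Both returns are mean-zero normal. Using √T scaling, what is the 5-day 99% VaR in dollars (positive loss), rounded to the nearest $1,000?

$432,000

σ_p = √(0.29²·2.342² + 0.71²·3.23² + 2·0.62·0.29·0.71·2.342·3.23) = 2.766%.
σ_{5d} = 2.766% × √5 = 6.185%.
z(99%) = 2.326.
VaR = 2.326 × 6.185% = 14.386%; on $3,000,000 that is $431,580.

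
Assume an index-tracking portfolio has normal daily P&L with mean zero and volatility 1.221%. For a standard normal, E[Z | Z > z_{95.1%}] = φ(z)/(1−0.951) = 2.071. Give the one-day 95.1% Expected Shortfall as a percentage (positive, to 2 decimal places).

2.53%

ES = 1.221% × 2.071 = 2.529%.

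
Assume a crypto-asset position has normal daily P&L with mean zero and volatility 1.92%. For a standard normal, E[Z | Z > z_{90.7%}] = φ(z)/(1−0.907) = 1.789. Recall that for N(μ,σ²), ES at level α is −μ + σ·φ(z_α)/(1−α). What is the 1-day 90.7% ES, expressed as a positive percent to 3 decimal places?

ES = 1.92% × 1.789 = 3.435%.

3.435%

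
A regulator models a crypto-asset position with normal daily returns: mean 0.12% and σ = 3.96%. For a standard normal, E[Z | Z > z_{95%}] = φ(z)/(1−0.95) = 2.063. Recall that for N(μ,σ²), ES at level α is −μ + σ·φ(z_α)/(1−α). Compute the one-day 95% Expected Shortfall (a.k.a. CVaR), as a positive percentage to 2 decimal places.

8.05%

ES = −(0.12%) + 3.96% × 2.063 = 8.049%.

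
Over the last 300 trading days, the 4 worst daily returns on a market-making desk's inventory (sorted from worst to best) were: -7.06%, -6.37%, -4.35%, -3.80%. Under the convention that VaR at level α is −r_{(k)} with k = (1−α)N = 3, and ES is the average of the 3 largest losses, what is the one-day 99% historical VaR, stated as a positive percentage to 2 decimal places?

k = 3; the 3rd lowest return is -4.35%, so VaR = 4.35%.

4.35%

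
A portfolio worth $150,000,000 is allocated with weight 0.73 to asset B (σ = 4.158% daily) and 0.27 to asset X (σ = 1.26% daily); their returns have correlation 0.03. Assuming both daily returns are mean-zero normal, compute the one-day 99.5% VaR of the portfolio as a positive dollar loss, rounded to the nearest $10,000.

$11,840,000

σ_p² = 0.73²·4.158² + 0.27²·1.26² + 2·0.03·0.73·0.27·4.158·1.26 = 9.3910 (%²).
σ_p = √9.3910 = 3.064%.
At 99.5%, z = 2.576.
VaR = 2.576 × 3.064% = 7.893%; on $150,000,000 that is $11,839,500.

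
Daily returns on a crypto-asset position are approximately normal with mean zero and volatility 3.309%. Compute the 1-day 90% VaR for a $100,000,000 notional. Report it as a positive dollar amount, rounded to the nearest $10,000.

$4,240,000

At 90% one-sided, z = 1.282.
VaR = z·σ = 1.282 × 3.309% = 4.242%.
On $100,000,000: 0.04242 × $100,000,000 = $4,242,000.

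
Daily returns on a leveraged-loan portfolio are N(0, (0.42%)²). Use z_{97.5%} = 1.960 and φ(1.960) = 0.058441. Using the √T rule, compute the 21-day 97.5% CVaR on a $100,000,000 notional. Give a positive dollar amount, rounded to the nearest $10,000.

$4,500,000

σ_{21d} = 0.42% × √21 = 1.925%.
ES multiplier = φ(z)/(1−α) = 0.058441/0.025 = 2.338.
ES = 1.925% × 2.338 = 4.501%; on $100,000,000: $4,501,000.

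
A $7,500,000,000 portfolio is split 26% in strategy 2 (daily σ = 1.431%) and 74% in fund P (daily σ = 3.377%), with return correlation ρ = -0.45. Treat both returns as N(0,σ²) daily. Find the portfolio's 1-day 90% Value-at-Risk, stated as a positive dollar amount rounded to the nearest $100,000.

σ_p² = 0.26²·1.431² + 0.74²·3.377² + 2·-0.45·0.26·0.74·1.431·3.377 = 5.5465 (%²).
σ_p = √5.5465 = 2.355%.
At 90%, z = 1.282.
VaR = 1.282 × 2.355% = 3.019%; on $7,500,000,000 that is $226,425,000.

$226,400,000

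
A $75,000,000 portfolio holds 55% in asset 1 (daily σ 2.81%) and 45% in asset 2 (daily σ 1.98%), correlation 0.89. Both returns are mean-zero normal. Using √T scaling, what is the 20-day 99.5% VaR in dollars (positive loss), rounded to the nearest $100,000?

σ_p = √(0.55²·2.81² + 0.45²·1.98² + 2·0.89·0.55·0.45·2.81·1.98) = 2.374%.
σ_{20d} = 2.374% × √20 = 10.617%.
z(99.5%) = 2.576.
VaR = 2.576 × 10.617% = 27.349%; on $75,000,000 that is $20,511,750.

$20,500,000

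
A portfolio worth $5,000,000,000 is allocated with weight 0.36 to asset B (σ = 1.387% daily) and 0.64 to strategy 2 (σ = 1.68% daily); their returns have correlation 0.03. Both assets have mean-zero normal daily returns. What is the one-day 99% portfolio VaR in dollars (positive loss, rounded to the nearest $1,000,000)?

$139,000,000

σ_p² = 0.36²·1.387² + 0.64²·1.68² + 2·0.03·0.36·0.64·1.387·1.68 = 1.4376 (%²).
σ_p = √1.4376 = 1.199%.
At 99%, z = 2.326.
VaR = 2.326 × 1.199% = 2.789%; on $5,000,000,000 that is $139,450,000.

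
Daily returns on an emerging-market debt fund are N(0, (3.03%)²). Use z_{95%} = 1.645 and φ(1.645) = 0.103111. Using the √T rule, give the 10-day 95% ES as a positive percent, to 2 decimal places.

σ_{10d} = 3.03% × √10 = 9.582%.
ES multiplier = φ(z)/(1−α) = 0.103111/0.05 = 2.062.
ES = 9.582% × 2.062 = 19.758%.

19.76%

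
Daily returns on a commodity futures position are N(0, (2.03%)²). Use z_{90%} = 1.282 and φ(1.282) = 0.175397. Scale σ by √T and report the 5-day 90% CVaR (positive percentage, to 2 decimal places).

7.96%

σ_{5d} = 2.03% × √5 = 4.539%.
ES multiplier = φ(z)/(1−α) = 0.175397/0.1 = 1.754.
ES = 4.539% × 1.754 = 7.961%.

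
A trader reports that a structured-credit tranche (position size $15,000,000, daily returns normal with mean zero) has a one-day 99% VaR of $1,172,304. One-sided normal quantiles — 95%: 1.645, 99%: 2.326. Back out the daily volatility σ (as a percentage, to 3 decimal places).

VaR as a fraction: $1,172,304 / $15,000,000 = 7.815%.
σ = VaR / z = 7.815% / 2.326 = 3.360%.

3.360%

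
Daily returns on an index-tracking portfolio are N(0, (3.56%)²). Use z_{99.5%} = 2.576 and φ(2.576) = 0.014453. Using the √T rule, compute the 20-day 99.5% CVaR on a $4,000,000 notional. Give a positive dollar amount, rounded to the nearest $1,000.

σ_{20d} = 3.56% × √20 = 15.921%.
ES multiplier = φ(z)/(1−α) = 0.014453/0.005 = 2.891.
ES = 15.921% × 2.891 = 46.028%; on $4,000,000: $1,841,120.

$1,841,000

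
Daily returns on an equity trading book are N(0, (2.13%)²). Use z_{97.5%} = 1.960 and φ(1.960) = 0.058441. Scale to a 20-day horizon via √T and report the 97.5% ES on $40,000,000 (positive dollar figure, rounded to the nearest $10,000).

σ_{20d} = 2.13% × √20 = 9.526%.
ES multiplier = φ(z)/(1−α) = 0.058441/0.025 = 2.338.
ES = 9.526% × 2.338 = 22.272%; on $40,000,000: $8,908,800.

$8,910,000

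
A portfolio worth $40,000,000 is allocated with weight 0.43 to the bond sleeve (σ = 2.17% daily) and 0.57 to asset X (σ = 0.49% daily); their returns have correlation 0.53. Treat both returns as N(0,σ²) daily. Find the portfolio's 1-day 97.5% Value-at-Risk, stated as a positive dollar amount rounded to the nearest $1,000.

$868,000

σ_p² = 0.43²·2.17² + 0.57²·0.49² + 2·0.53·0.43·0.57·2.17·0.49 = 1.2249 (%²).
σ_p = √1.2249 = 1.107%.
At 97.5%, z = 1.960.
VaR = 1.960 × 1.107% = 2.170%; on $40,000,000 that is $868,000.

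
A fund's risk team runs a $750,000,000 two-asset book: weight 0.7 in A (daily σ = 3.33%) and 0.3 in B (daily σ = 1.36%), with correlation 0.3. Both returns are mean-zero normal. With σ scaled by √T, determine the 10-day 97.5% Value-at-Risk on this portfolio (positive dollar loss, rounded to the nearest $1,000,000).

σ_p = √(0.7²·3.33² + 0.3²·1.36² + 2·0.3·0.7·0.3·3.33·1.36) = 2.484%.
σ_{10d} = 2.484% × √10 = 7.855%.
z(97.5%) = 1.960.
VaR = 1.960 × 7.855% = 15.396%; on $750,000,000 that is $115,470,000.

$115,000,000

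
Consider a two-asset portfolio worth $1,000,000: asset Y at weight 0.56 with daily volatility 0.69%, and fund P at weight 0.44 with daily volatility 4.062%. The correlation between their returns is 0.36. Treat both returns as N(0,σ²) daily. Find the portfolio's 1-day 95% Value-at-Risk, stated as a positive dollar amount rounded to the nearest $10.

$32,240

σ_p² = 0.56²·0.69² + 0.44²·4.062² + 2·0.36·0.56·0.44·0.69·4.062 = 3.8409 (%²).
σ_p = √3.8409 = 1.960%.
At 95%, z = 1.645.
VaR = 1.645 × 1.960% = 3.224%; on $1,000,000 that is $32,240.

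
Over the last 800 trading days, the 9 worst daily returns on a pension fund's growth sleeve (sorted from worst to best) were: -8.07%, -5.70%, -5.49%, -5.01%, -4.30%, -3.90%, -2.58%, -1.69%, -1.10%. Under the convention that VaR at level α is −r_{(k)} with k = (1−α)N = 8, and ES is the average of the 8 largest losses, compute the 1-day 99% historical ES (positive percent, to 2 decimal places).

The 8 worst returns sum to -36.74%.
ES = −(-36.74%) / 8 = 4.5925% ≈ 4.59%.

4.59%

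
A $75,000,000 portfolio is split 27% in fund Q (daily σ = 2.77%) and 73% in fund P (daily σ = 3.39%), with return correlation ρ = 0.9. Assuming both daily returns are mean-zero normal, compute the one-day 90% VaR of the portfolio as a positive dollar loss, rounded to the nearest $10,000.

$3,040,000

σ_p² = 0.27²·2.77² + 0.73²·3.39² + 2·0.9·0.27·0.73·2.77·3.39 = 10.0150 (%²).
σ_p = √10.0150 = 3.165%.
At 90%, z = 1.282.
VaR = 1.282 × 3.165% = 4.058%; on $75,000,000 that is $3,043,500.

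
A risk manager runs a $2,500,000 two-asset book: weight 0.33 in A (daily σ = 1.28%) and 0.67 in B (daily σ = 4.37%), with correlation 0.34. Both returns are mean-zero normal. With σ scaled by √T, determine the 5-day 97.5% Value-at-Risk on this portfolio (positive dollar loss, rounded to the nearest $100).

σ_p = √(0.33²·1.28² + 0.67²·4.37² + 2·0.34·0.33·0.67·1.28·4.37) = 3.097%.
σ_{5d} = 3.097% × √5 = 6.925%.
z(97.5%) = 1.960.
VaR = 1.960 × 6.925% = 13.573%; on $2,500,000 that is $339,325.

$339,300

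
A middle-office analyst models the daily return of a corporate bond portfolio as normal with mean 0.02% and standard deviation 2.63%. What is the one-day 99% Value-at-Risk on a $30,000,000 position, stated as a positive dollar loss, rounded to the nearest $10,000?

At 99% one-sided, z = 2.326.
VaR = −μ + z·σ = −(0.02%) + 2.326 × 2.63% = 6.097%.
On $30,000,000: 0.06097 × $30,000,000 = $1,829,100.

$1,830,000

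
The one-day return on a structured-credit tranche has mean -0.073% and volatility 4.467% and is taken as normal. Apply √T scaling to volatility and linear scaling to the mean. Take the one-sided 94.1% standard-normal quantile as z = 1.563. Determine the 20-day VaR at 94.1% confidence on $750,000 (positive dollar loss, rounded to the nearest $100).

$245,100

σ_{20d} = 4.467% × √20 = 19.977%; μ_{20d} = 20 × -0.073% = -1.460%.
VaR = −(-1.460%) + 1.563 × 19.977% = 32.684%.
On $750,000: 0.32684 × $750,000 = $245,130.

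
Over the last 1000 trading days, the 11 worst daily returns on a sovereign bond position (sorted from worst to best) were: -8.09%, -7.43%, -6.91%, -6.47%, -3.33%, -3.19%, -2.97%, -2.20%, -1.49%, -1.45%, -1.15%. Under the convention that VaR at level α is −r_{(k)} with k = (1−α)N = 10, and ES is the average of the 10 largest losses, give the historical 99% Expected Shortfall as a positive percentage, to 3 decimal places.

The 10 worst returns sum to -43.53%.
ES = −(-43.53%) / 10 = 4.353%.

4.353%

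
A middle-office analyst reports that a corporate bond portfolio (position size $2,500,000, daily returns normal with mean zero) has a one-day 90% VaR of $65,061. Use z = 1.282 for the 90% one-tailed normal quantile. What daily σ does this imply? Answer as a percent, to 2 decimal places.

2.03%

VaR as a fraction: $65,061 / $2,500,000 = 2.602%.
σ = VaR / z = 2.602% / 1.282 = 2.030%.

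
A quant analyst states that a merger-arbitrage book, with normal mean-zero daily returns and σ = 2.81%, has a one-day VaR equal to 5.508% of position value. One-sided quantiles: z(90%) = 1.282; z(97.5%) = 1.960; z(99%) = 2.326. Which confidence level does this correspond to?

Implied z = VaR/σ = 5.508 / 2.81 = 1.960.
This matches z(97.5%) = 1.960.

97.5%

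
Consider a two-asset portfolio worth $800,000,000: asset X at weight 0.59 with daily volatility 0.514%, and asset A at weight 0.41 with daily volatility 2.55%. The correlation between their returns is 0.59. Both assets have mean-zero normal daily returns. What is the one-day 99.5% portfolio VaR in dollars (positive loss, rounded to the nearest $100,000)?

σ_p² = 0.59²·0.514² + 0.41²·2.55² + 2·0.59·0.59·0.41·0.514·2.55 = 1.5592 (%²).
σ_p = √1.5592 = 1.249%.
At 99.5%, z = 2.576.
VaR = 2.576 × 1.249% = 3.217%; on $800,000,000 that is $25,736,000.

$25,700,000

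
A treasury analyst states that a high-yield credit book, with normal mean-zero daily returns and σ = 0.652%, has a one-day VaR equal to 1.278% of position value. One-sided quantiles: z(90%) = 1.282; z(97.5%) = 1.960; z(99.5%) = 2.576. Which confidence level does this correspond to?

Implied z = VaR/σ = 1.278 / 0.652 = 1.960.
This matches z(97.5%) = 1.960.

97.5%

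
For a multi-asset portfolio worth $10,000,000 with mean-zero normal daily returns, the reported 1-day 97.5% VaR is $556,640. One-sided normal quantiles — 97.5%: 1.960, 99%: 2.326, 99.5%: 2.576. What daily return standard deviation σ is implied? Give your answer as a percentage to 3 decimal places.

VaR as a fraction: $556,640 / $10,000,000 = 5.566%.
σ = VaR / z = 5.566% / 1.960 = 2.840%.

2.840%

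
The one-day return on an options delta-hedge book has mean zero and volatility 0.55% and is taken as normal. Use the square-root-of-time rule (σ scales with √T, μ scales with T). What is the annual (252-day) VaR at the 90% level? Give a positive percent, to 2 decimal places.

At 90%, z = 1.282.
σ_{252d} = 0.55% × √252 = 8.731%.
VaR = 1.282 × 8.731% = 11.193%.

11.19%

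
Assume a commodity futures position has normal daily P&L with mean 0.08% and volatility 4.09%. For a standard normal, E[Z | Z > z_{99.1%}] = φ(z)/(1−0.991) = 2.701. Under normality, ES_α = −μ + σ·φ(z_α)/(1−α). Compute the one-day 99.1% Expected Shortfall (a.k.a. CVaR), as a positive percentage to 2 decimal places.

10.97%

ES = −(0.08%) + 4.09% × 2.701 = 10.967%.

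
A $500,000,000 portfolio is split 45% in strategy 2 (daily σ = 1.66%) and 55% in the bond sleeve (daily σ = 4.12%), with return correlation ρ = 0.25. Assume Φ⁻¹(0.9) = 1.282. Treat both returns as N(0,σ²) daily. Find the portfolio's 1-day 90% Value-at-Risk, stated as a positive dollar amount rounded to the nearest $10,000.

$16,390,000

σ_p² = 0.45²·1.66² + 0.55²·4.12² + 2·0.25·0.45·0.55·1.66·4.12 = 6.5391 (%²).
σ_p = √6.5391 = 2.557%.
VaR = 1.282 × 2.557% = 3.278%; on $500,000,000 that is $16,390,000.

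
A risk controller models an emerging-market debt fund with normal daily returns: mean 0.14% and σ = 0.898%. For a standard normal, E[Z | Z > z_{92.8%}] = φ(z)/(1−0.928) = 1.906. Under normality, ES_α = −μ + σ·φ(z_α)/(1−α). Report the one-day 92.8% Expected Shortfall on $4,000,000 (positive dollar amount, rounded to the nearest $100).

ES = −(0.14%) + 0.898% × 1.906 = 1.572%.
On $4,000,000: 0.01572 × $4,000,000 = $62,880.

$62,900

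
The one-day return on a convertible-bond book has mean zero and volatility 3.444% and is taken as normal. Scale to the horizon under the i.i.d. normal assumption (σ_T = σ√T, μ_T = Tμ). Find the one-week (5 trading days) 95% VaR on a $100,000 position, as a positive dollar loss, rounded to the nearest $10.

$12,670

At 95%, z = 1.645.
σ_{5d} = 3.444% × √5 = 7.701%.
VaR = 1.645 × 7.701% = 12.668%.
On $100,000: 0.12668 × $100,000 = $12,668.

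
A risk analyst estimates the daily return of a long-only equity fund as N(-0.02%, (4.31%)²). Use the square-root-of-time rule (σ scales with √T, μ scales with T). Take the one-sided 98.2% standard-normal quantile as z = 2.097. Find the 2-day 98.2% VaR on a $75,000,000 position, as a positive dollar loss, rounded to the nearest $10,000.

σ_{2d} = 4.31% × √2 = 6.095%; μ_{2d} = 2 × -0.02% = -0.040%.
VaR = −(-0.040%) + 2.097 × 6.095% = 12.821%.
On $75,000,000: 0.12821 × $75,000,000 = $9,615,750.

$9,620,000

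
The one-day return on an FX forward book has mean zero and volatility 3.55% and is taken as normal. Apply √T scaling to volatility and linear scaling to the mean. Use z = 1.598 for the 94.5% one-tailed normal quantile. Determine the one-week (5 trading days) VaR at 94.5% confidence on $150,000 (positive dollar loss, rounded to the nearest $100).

σ_{5d} = 3.55% × √5 = 7.938%.
VaR = 1.598 × 7.938% = 12.685%.
On $150,000: 0.12685 × $150,000 = $19,028.

$19,000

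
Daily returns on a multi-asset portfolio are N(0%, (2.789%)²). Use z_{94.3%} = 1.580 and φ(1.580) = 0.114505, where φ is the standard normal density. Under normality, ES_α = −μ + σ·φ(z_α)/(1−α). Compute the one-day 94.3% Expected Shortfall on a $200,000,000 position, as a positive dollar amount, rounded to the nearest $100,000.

$11,200,000

Tail multiplier: φ(z)/(1−α) = 0.114505 / 0.057 = 2.009.
ES = 2.789% × 2.009 = 5.603%.
On $200,000,000: 0.05603 × $200,000,000 = $11,206,000.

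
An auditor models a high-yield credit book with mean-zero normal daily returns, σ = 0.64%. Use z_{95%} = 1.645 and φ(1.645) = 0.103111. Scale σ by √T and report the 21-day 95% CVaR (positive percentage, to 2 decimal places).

6.05%

σ_{21d} = 0.64% × √21 = 2.933%.
ES multiplier = φ(z)/(1−α) = 0.103111/0.05 = 2.062.
ES = 2.933% × 2.062 = 6.048%.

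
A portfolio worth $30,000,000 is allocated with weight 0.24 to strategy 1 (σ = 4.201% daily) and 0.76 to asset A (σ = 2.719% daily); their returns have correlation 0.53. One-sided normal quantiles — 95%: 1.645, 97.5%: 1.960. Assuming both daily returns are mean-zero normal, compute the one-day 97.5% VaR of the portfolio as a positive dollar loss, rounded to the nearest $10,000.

$1,610,000

σ_p² = 0.24²·4.201² + 0.76²·2.719² + 2·0.53·0.24·0.76·4.201·2.719 = 7.4952 (%²).
σ_p = √7.4952 = 2.738%.
VaR = 1.960 × 2.738% = 5.366%; on $30,000,000 that is $1,609,800.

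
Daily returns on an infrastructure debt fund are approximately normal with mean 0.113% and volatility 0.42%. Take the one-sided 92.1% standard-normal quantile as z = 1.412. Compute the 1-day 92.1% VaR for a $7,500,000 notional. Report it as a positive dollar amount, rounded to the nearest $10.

VaR = −μ + z·σ = −(0.113%) + 1.412 × 0.42% = 0.480%.
On $7,500,000: 0.00480 × $7,500,000 = $36,000.

$36,000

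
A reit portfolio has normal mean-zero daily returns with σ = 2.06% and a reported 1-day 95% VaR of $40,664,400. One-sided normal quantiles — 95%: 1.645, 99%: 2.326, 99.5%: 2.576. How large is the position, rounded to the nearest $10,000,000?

$1,200,000,000

VaR as a fraction of value: z·σ = 1.645 × 2.06% = 3.3887%.
Position = $40,664,400 / 0.033887 = $1,200,000,000.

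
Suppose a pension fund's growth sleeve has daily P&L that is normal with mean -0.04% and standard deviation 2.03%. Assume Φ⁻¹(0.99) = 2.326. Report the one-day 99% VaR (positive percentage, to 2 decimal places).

4.76%

VaR = −μ + z·σ = −(-0.04%) + 2.326 × 2.03% = 4.762%.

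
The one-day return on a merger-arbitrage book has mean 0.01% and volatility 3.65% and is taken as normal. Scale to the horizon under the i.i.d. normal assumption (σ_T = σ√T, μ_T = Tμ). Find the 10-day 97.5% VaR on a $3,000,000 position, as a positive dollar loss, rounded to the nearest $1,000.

At 97.5%, z = 1.960.
σ_{10d} = 3.65% × √10 = 11.542%; μ_{10d} = 10 × 0.01% = 0.100%.
VaR = −(0.100%) + 1.960 × 11.542% = 22.522%.
On $3,000,000: 0.22522 × $3,000,000 = $675,660.

$676,000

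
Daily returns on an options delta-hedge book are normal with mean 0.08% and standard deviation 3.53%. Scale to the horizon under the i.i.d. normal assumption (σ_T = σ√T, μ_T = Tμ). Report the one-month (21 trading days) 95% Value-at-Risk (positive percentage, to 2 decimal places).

24.93%

At 95%, z = 1.645.
σ_{21d} = 3.53% × √21 = 16.176%; μ_{21d} = 21 × 0.08% = 1.680%.
VaR = −(1.680%) + 1.645 × 16.176% = 24.930%.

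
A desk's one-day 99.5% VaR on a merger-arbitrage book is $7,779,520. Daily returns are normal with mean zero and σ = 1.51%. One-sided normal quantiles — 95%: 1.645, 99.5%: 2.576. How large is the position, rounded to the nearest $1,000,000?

$200,000,000

VaR as a fraction of value: z·σ = 2.576 × 1.51% = 3.88976%.
Position = $7,779,520 / 0.0388976 = $200,000,000.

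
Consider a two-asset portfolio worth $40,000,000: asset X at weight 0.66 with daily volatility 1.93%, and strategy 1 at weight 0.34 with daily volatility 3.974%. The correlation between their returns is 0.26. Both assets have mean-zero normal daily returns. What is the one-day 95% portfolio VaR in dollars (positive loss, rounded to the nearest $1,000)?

σ_p² = 0.66²·1.93² + 0.34²·3.974² + 2·0.26·0.66·0.34·1.93·3.974 = 4.3432 (%²).
σ_p = √4.3432 = 2.084%.
At 95%, z = 1.645.
VaR = 1.645 × 2.084% = 3.428%; on $40,000,000 that is $1,371,200.

$1,371,000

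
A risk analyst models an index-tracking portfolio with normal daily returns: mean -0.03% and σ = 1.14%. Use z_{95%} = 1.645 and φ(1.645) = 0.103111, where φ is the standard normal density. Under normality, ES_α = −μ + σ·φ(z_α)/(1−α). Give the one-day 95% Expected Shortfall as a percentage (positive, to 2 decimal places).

Tail multiplier: φ(z)/(1−α) = 0.103111 / 0.05 = 2.062.
ES = −(-0.03%) + 1.14% × 2.062 = 2.381%.

2.38%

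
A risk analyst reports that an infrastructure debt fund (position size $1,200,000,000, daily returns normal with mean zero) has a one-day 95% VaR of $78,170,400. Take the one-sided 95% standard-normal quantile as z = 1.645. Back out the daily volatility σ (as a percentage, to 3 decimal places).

3.960%

VaR as a fraction: $78,170,400 / $1,200,000,000 = 6.514%.
σ = VaR / z = 6.514% / 1.645 = 3.960%.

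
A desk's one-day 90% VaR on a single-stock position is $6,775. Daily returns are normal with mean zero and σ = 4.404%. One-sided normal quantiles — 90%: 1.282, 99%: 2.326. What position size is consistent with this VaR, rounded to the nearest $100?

VaR as a fraction of value: z·σ = 1.282 × 4.404% = 5.64593%.
Position = $6,775 / 0.0564593 = $119,998.

$120,000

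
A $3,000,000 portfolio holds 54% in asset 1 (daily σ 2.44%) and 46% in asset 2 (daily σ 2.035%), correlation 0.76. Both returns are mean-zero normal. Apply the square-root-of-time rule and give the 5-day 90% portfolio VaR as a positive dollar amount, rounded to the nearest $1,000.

$182,000

σ_p = √(0.54²·2.44² + 0.46²·2.035² + 2·0.76·0.54·0.46·2.44·2.035) = 2.118%.
σ_{5d} = 2.118% × √5 = 4.736%.
z(90%) = 1.282.
VaR = 1.282 × 4.736% = 6.072%; on $3,000,000 that is $182,160.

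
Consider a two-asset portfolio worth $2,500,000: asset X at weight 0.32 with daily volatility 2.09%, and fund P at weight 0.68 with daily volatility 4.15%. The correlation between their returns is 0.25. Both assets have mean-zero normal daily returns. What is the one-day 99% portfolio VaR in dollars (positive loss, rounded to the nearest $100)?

σ_p² = 0.32²·2.09² + 0.68²·4.15² + 2·0.25·0.32·0.68·2.09·4.15 = 9.3547 (%²).
σ_p = √9.3547 = 3.059%.
At 99%, z = 2.326.
VaR = 2.326 × 3.059% = 7.115%; on $2,500,000 that is $177,875.

$177,900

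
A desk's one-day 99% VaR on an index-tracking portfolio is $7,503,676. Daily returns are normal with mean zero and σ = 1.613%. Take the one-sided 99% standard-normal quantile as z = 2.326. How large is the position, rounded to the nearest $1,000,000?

$200,000,000

VaR as a fraction of value: z·σ = 2.326 × 1.613% = 3.75184%.
Position = $7,503,676 / 0.0375184 = $200,000,000.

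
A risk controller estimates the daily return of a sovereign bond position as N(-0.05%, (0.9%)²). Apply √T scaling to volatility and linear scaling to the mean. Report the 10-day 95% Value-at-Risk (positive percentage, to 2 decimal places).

5.18%

At 95%, z = 1.645.
σ_{10d} = 0.9% × √10 = 2.846%; μ_{10d} = 10 × -0.05% = -0.500%.
VaR = −(-0.500%) + 1.645 × 2.846% = 5.182%.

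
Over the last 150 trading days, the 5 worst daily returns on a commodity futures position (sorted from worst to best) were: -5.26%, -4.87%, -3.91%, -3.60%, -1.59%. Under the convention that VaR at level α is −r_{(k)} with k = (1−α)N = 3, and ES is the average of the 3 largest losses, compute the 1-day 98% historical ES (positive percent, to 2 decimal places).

The 3 worst returns sum to -14.04%.
ES = −(-14.04%) / 3 = 4.68%.

4.68%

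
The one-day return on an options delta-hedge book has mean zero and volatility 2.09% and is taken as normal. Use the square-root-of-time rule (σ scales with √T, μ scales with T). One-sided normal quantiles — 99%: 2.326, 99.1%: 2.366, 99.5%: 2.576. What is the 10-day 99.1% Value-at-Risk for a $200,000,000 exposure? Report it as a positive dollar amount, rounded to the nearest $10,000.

$31,270,000

σ_{10d} = 2.09% × √10 = 6.609%.
VaR = 2.366 × 6.609% = 15.637%.
On $200,000,000: 0.15637 × $200,000,000 = $31,274,000.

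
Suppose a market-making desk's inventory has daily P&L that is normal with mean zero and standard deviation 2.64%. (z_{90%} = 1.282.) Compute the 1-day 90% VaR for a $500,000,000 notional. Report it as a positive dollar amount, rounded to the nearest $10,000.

VaR = z·σ = 1.282 × 2.64% = 3.384%.
On $500,000,000: 0.03384 × $500,000,000 = $16,920,000.

$16,920,000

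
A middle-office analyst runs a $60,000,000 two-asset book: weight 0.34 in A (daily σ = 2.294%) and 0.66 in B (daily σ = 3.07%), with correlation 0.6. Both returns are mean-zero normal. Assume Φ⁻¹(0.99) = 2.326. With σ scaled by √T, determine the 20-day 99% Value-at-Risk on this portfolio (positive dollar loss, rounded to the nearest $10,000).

σ_p = √(0.34²·2.294² + 0.66²·3.07² + 2·0.6·0.34·0.66·2.294·3.07) = 2.571%.
σ_{20d} = 2.571% × √20 = 11.498%.
VaR = 2.326 × 11.498% = 26.744%; on $60,000,000 that is $16,046,400.

$16,050,000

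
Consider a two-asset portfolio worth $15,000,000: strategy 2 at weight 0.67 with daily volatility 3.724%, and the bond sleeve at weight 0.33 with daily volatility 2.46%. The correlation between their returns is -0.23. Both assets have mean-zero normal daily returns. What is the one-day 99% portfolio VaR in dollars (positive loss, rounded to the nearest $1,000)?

$851,000

σ_p² = 0.67²·3.724² + 0.33²·2.46² + 2·-0.23·0.67·0.33·3.724·2.46 = 5.9527 (%²).
σ_p = √5.9527 = 2.440%.
At 99%, z = 2.326.
VaR = 2.326 × 2.440% = 5.675%; on $15,000,000 that is $851,250.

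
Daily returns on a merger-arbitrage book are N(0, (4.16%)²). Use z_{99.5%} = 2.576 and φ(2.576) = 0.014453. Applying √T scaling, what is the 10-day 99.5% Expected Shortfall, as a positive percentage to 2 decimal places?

σ_{10d} = 4.16% × √10 = 13.155%.
ES multiplier = φ(z)/(1−α) = 0.014453/0.005 = 2.891.
ES = 13.155% × 2.891 = 38.031%.

38.03%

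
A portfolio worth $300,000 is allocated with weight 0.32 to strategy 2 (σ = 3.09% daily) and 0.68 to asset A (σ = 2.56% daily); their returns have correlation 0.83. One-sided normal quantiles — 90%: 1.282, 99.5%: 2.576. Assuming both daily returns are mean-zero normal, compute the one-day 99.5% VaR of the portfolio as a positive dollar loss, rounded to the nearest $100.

$20,200

σ_p² = 0.32²·3.09² + 0.68²·2.56² + 2·0.83·0.32·0.68·3.09·2.56 = 6.8655 (%²).
σ_p = √6.8655 = 2.620%.
VaR = 2.576 × 2.620% = 6.749%; on $300,000 that is $20,247.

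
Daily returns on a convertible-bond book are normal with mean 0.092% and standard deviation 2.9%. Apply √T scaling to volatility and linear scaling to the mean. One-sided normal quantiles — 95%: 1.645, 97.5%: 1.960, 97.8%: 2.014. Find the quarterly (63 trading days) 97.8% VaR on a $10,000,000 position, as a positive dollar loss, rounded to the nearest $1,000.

σ_{63d} = 2.9% × √63 = 23.018%; μ_{63d} = 63 × 0.092% = 5.796%.
VaR = −(5.796%) + 2.014 × 23.018% = 40.562%.
On $10,000,000: 0.40562 × $10,000,000 = $4,056,200.

$4,056,000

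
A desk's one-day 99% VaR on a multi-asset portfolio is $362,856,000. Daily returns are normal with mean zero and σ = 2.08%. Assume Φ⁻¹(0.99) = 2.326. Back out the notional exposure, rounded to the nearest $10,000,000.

$7,500,000,000

VaR as a fraction of value: z·σ = 2.326 × 2.08% = 4.83808%.
Position = $362,856,000 / 0.0483808 = $7,500,000,000.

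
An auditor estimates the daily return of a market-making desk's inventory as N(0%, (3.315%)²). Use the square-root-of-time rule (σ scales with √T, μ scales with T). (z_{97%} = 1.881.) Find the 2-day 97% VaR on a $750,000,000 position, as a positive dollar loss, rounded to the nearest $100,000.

$66,100,000

σ_{2d} = 3.315% × √2 = 4.688%.
VaR = 1.881 × 4.688% = 8.818%.
On $750,000,000: 0.08818 × $750,000,000 = $66,135,000.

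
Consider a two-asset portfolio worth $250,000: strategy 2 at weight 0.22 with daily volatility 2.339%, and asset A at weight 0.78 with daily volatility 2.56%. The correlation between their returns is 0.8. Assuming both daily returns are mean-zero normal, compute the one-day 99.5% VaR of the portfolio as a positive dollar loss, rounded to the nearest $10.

$15,640

σ_p² = 0.22²·2.339² + 0.78²·2.56² + 2·0.8·0.22·0.78·2.339·2.56 = 5.8960 (%²).
σ_p = √5.8960 = 2.428%.
At 99.5%, z = 2.576.
VaR = 2.576 × 2.428% = 6.255%; on $250,000 that is $15,637.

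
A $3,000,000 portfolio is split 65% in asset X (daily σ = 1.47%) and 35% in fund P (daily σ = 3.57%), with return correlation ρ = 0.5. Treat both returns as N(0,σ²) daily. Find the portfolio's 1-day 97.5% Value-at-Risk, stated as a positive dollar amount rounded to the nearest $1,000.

σ_p² = 0.65²·1.47² + 0.35²·3.57² + 2·0.5·0.65·0.35·1.47·3.57 = 3.6681 (%²).
σ_p = √3.6681 = 1.915%.
At 97.5%, z = 1.960.
VaR = 1.960 × 1.915% = 3.753%; on $3,000,000 that is $112,590.

$113,000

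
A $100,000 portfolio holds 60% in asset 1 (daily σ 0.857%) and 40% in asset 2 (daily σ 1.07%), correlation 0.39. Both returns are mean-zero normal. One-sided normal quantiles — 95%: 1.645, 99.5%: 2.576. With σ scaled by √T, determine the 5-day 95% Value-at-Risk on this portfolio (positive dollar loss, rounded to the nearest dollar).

σ_p = √(0.6²·0.857² + 0.4²·1.07² + 2·0.39·0.6·0.4·0.857·1.07) = 0.787%.
σ_{5d} = 0.787% × √5 = 1.760%.
VaR = 1.645 × 1.760% = 2.895%; on $100,000 that is $2,895.

$2,895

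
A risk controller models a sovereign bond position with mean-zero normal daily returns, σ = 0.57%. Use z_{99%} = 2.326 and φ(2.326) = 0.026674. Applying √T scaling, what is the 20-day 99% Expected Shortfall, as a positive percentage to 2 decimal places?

σ_{20d} = 0.57% × √20 = 2.549%.
ES multiplier = φ(z)/(1−α) = 0.026674/0.01 = 2.667.
ES = 2.549% × 2.667 = 6.798%.

6.80%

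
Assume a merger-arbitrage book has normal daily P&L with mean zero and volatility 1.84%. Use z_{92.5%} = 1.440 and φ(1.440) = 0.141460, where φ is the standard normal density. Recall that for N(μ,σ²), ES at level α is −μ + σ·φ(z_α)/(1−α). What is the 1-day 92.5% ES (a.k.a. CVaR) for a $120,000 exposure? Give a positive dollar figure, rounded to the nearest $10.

$4,160

Tail multiplier: φ(z)/(1−α) = 0.141460 / 0.075 = 1.886.
ES = 1.84% × 1.886 = 3.470%.
On $120,000: 0.03470 × $120,000 = $4,164.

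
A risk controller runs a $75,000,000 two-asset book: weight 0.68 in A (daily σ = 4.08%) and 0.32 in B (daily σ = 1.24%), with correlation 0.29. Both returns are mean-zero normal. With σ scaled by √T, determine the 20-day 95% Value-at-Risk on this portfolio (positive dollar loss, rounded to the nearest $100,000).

σ_p = √(0.68²·4.08² + 0.32²·1.24² + 2·0.29·0.68·0.32·4.08·1.24) = 2.914%.
σ_{20d} = 2.914% × √20 = 13.032%.
z(95%) = 1.645.
VaR = 1.645 × 13.032% = 21.438%; on $75,000,000 that is $16,078,500.

$16,100,000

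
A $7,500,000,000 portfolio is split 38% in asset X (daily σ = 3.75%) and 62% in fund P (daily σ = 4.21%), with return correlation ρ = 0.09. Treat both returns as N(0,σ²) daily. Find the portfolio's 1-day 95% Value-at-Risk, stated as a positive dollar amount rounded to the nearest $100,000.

σ_p² = 0.38²·3.75² + 0.62²·4.21² + 2·0.09·0.38·0.62·3.75·4.21 = 9.5133 (%²).
σ_p = √9.5133 = 3.084%.
At 95%, z = 1.645.
VaR = 1.645 × 3.084% = 5.073%; on $7,500,000,000 that is $380,475,000.

$380,500,000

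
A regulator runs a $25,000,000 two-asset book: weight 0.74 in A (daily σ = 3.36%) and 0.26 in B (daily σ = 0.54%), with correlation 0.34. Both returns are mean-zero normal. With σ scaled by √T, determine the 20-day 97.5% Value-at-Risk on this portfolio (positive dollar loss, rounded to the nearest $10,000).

$5,560,000

σ_p = √(0.74²·3.36² + 0.26²·0.54² + 2·0.34·0.74·0.26·3.36·0.54) = 2.538%.
σ_{20d} = 2.538% × √20 = 11.350%.
z(97.5%) = 1.960.
VaR = 1.960 × 11.350% = 22.246%; on $25,000,000 that is $5,561,500.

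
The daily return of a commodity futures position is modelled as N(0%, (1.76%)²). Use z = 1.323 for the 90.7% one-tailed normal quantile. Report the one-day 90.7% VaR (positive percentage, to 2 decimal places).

VaR = z·σ = 1.323 × 1.76% = 2.328%.

2.33%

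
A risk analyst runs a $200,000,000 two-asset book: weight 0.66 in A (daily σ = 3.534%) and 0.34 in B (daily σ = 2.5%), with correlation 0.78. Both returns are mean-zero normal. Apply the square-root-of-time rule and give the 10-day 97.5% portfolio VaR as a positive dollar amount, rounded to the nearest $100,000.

σ_p = √(0.66²·3.534² + 0.34²·2.5² + 2·0.78·0.66·0.34·3.534·2.5) = 3.042%.
σ_{10d} = 3.042% × √10 = 9.620%.
z(97.5%) = 1.960.
VaR = 1.960 × 9.620% = 18.855%; on $200,000,000 that is $37,710,000.

$37,700,000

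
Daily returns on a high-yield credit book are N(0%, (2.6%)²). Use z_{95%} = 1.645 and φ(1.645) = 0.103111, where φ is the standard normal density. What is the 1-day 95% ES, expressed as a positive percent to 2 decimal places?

Tail multiplier: φ(z)/(1−α) = 0.103111 / 0.05 = 2.062.
ES = 2.6% × 2.062 = 5.361%.

5.36%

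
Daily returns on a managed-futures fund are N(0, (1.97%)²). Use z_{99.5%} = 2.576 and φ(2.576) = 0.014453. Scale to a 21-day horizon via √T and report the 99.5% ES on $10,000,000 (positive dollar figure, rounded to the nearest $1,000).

σ_{21d} = 1.97% × √21 = 9.028%.
ES multiplier = φ(z)/(1−α) = 0.014453/0.005 = 2.891.
ES = 9.028% × 2.891 = 26.100%; on $10,000,000: $2,610,000.

$2,610,000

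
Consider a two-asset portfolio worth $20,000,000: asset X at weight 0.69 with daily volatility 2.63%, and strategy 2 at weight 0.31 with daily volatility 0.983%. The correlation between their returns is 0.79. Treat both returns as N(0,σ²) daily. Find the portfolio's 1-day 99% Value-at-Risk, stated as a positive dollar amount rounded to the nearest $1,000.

$960,000

σ_p² = 0.69²·2.63² + 0.31²·0.983² + 2·0.79·0.69·0.31·2.63·0.983 = 4.2597 (%²).
σ_p = √4.2597 = 2.064%.
At 99%, z = 2.326.
VaR = 2.326 × 2.064% = 4.801%; on $20,000,000 that is $960,200.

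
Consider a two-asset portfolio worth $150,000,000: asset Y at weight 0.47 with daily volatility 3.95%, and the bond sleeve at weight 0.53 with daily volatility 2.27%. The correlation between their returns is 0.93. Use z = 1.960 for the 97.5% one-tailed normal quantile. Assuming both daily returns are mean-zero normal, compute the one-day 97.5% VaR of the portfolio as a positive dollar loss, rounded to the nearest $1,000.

σ_p² = 0.47²·3.95² + 0.53²·2.27² + 2·0.93·0.47·0.53·3.95·2.27 = 9.0485 (%²).
σ_p = √9.0485 = 3.008%.
VaR = 1.960 × 3.008% = 5.896%; on $150,000,000 that is $8,844,000.

$8,844,000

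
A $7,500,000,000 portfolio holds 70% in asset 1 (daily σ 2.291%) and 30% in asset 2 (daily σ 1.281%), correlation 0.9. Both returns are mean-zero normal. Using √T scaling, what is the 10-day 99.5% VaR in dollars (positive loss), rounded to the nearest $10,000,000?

$1,200,000,000

σ_p = √(0.7²·2.291² + 0.3²·1.281² + 2·0.9·0.7·0.3·2.291·1.281) = 1.957%.
σ_{10d} = 1.957% × √10 = 6.189%.
z(99.5%) = 2.576.
VaR = 2.576 × 6.189% = 15.943%; on $7,500,000,000 that is $1,195,725,000.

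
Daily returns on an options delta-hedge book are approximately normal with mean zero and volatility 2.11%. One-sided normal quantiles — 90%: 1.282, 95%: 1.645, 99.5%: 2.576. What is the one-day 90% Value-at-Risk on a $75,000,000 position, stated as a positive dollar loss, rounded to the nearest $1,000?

$2,029,000

VaR = z·σ = 1.282 × 2.11% = 2.705%.
On $75,000,000: 0.02705 × $75,000,000 = $2,028,750.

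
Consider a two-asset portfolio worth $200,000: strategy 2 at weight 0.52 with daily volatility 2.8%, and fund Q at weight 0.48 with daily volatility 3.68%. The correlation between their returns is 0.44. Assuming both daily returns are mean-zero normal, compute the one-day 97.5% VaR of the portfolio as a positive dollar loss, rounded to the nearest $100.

σ_p² = 0.52²·2.8² + 0.48²·3.68² + 2·0.44·0.52·0.48·2.8·3.68 = 7.5034 (%²).
σ_p = √7.5034 = 2.739%.
At 97.5%, z = 1.960.
VaR = 1.960 × 2.739% = 5.368%; on $200,000 that is $10,736.

$10,700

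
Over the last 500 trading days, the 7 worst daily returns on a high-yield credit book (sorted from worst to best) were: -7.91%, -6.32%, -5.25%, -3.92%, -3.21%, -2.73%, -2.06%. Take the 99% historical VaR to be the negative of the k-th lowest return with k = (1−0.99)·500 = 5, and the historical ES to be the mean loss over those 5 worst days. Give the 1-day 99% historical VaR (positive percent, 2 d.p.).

3.21%

k = 5; the 5th lowest return is -3.21%, so VaR = 3.21%.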